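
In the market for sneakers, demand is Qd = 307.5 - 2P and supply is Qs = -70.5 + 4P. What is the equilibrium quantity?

Set Qd = Qs: 307.5 - 2P = -70.5 + 4P.
378 = 6P, so P* = 63.
Q* = 307.5 − 2(63) = 181.5.

Q* = 181.5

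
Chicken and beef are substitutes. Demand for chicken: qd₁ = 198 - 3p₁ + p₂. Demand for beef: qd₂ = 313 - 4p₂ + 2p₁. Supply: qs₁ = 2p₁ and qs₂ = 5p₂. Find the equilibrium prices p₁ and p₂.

p₁ = 2095/43, p₂ = 1961/43

Market 1: 198 - 3p₁ + p₂ = 2p₁ → 5p₁ - p₂ = 198.
Market 2: 9p₂ - 2p₁ = 313.
Eliminating p₂: 9×(1) + 1×(2) gives 43p₁ = 2095, so p₁ = 2095/43.
Back-substitute into (2): p₂ = (313 + 2×2095/43) / 9 = 1961/43.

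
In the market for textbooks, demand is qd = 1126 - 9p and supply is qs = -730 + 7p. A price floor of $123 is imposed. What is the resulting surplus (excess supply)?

Equilibrium price would be p* = 116, so the floor at 123 binds.
At p = 123: qd = 19, qs = 131.
Surplus = 131 − 19 = 112.

Surplus = 112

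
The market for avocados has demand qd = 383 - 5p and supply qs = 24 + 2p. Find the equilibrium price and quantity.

p* = 359/7, q* = 886/7

Set qd = qs: 383 - 5p = 24 + 2p.
359 = 7p, so p* = 359/7.
q* = 383 − 5(359/7) = 886/7.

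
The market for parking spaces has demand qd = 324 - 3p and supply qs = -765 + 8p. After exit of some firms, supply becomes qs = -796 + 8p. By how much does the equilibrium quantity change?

Original equilibrium: p* = 99, q* = 27.
New equilibrium: 324 - 3p = -796 + 8p, so 1120 = 11p and p' = 1120/11; q' = 324 − 3(1120/11) = 204/11.
Change in quantity: 204/11 − 27 = -93/11.

Δq = -93/11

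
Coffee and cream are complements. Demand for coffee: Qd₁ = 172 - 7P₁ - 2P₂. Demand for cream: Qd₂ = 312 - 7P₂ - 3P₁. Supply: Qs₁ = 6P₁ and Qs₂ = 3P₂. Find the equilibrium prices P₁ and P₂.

Market 1: 172 - 7P₁ - 2P₂ = 6P₁ → 13P₁ + 2P₂ = 172.
Market 2: 10P₂ + 3P₁ = 312.
Eliminating P₂: 10×(1) − 2×(2) gives 124P₁ = 1096, so P₁ = 274/31.
Back-substitute into (2): P₂ = (312 − 3×274/31) / 10 = 885/31.

P₁ = 274/31, P₂ = 885/31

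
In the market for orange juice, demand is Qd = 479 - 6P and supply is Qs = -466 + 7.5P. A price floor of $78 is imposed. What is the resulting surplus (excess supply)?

Equilibrium price would be P* = 70, so the floor at 78 binds.
At P = 78: Qd = 11, Qs = 119.
Surplus = 119 − 11 = 108.

Surplus = 108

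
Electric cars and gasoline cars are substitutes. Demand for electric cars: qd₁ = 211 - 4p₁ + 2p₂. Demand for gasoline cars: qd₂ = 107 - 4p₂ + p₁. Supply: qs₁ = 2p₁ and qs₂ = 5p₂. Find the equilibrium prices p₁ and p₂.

p₁ = 2113/52, p₂ = 853/52

Market 1: 211 - 4p₁ + 2p₂ = 2p₁ → 6p₁ - 2p₂ = 211.
Market 2: 9p₂ - p₁ = 107.
Eliminating p₂: 9×(1) + 2×(2) gives 52p₁ = 2113, so p₁ = 2113/52.
Back-substitute into (2): p₂ = (107 + 1×2113/52) / 9 = 853/52.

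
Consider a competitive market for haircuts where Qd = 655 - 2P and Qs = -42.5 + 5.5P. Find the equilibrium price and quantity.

P* = 93, Q* = 469

Set Qd = Qs: 655 - 2P = -42.5 + 5.5P.
697.5 = 7.5P, so P* = 93.
Q* = 655 − 2(93) = 469.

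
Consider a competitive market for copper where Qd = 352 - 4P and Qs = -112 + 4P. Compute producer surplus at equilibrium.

Producer surplus = 1800

Equilibrium: 352 - 4P = -112 + 4P gives P* = 58, Q* = 120.
Supply starts at P = 28 (where Qs = 0).
PS = ½(58 − 28)(120) = 1800.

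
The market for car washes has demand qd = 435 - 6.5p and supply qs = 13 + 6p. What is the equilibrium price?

Set qd = qs: 435 - 6.5p = 13 + 6p.
422 = 12.5p, so p* = 33.76.
q* = 435 − 6.5(33.76) = 215.56.

p* = 33.76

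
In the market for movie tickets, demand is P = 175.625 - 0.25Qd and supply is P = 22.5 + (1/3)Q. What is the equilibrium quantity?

Q* = 262.5

Set the two price expressions equal: 175.625 - 0.25Q = 22.5 + (1/3)Q.
153.125 = (7/12)Q, so Q* = 262.5.
P* = 175.625 − (0.25)(262.5) = 110.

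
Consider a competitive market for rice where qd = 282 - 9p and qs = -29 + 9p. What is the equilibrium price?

Set qd = qs: 282 - 9p = -29 + 9p.
311 = 18p, so p* = 311/18.
q* = 282 − 9(311/18) = 126.5.

p* = 311/18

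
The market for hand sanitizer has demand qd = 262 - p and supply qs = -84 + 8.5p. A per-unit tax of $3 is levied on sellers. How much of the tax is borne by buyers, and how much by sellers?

Buyers bear 51/19, sellers bear 6/19

Pre-tax equilibrium: p* = 692/19, q* = 4286/19.
Tax on sellers shifts supply to qs = -84 + 8.5(p − 3) = -109.5 + 8.5p.
262 - p = -109.5 + 8.5p gives buyer price pb = 743/19; sellers receive ps = 743/19 − 3 = 686/19.
New quantity: q = 262 − 1(743/19) = 4235/19.
Buyer burden = 743/19 − 692/19 = 51/19; seller burden = 692/19 − 686/19 = 6/19.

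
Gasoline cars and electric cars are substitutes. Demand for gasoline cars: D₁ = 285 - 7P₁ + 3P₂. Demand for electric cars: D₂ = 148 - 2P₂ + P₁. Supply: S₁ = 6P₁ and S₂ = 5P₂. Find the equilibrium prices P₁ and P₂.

Market 1: 285 - 7P₁ + 3P₂ = 6P₁ → 13P₁ - 3P₂ = 285.
Market 2: 7P₂ - P₁ = 148.
Eliminating P₂: 7×(1) + 3×(2) gives 88P₁ = 2439, so P₁ = 2439/88.
Back-substitute into (2): P₂ = (148 + 1×2439/88) / 7 = 2209/88.

P₁ = 2439/88, P₂ = 2209/88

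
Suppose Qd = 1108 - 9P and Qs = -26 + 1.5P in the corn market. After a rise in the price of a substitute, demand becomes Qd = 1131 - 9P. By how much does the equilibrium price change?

ΔP = 46/21

Original equilibrium: P* = 108, Q* = 136.
New equilibrium: 1131 - 9P = -26 + 1.5P, so 1157 = 10.5P and P' = 2314/21; Q' = 1131 − 9(2314/21) = 975/7.
Change in price: 2314/21 − 108 = 46/21.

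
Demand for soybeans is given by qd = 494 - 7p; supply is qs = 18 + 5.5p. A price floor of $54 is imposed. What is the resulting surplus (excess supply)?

Equilibrium price would be p* = 38.08, so the floor at 54 binds.
At p = 54: qd = 116, qs = 315.
Surplus = 315 − 116 = 199.

Surplus = 199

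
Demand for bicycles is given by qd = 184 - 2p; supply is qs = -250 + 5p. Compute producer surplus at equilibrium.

Producer surplus = 360

Equilibrium: 184 - 2p = -250 + 5p gives p* = 62, q* = 60.
Supply starts at p = 50 (where qs = 0).
PS = ½(62 − 50)(60) = 360.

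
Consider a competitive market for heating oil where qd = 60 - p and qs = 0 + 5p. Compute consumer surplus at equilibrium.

Equilibrium: 60 - p = 0 + 5p gives p* = 10, q* = 50.
Demand choke price (qd = 0): p = 60.
CS = ½(60 − 10)(50) = 1250.

Consumer surplus = 1250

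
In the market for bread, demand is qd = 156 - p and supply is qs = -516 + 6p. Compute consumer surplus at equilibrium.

Consumer surplus = 1800

Equilibrium: 156 - p = -516 + 6p gives p* = 96, q* = 60.
Demand choke price (qd = 0): p = 156.
CS = ½(156 − 96)(60) = 1800.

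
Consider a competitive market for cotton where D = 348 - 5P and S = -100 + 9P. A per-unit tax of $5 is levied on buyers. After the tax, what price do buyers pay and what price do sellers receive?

Buyers pay 493/14, sellers receive 423/14

Pre-tax equilibrium: P* = 32, Q* = 188.
Tax on buyers shifts demand to D = 348 − 5(P + 5) = 323 - 5P.
323 - 5P = -100 + 9P gives seller price Ps = 423/14; buyers pay Pb = 423/14 + 5 = 493/14.
New quantity: Q = 348 − 5(493/14) = 2407/14.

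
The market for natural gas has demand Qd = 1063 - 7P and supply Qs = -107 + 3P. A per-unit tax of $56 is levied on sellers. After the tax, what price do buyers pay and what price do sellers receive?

Pre-tax equilibrium: P* = 117, Q* = 244.
Tax on sellers shifts supply to Qs = -107 + 3(P − 56) = -275 + 3P.
1063 - 7P = -275 + 3P gives buyer price Pb = 133.8; sellers receive Ps = 133.8 − 56 = 77.8.
New quantity: Q = 1063 − 7(133.8) = 126.4.

Buyers pay $133.8, sellers receive $77.8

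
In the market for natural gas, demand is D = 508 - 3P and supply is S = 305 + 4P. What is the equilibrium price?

Set D = S: 508 - 3P = 305 + 4P.
203 = 7P, so P* = 29.
Q* = 508 − 3(29) = 421.

P* = 29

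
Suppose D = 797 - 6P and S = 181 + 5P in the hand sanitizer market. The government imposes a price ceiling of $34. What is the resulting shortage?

Equilibrium price would be P* = 56, so the ceiling at 34 binds.
At P = 34: D = 797 − 6(34) = 593, S = 181 + 5(34) = 351.
Shortage = 593 − 351 = 242.

Shortage = 242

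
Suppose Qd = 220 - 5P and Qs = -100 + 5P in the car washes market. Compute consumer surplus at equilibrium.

Equilibrium: 220 - 5P = -100 + 5P gives P* = 32, Q* = 60.
Demand choke price (Qd = 0): P = 44.
CS = ½(44 − 32)(60) = 360.

Consumer surplus = 360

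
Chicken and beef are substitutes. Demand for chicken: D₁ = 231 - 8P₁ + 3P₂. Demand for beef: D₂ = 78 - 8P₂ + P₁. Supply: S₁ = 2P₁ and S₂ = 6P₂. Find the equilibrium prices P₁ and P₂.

Market 1: 231 - 8P₁ + 3P₂ = 2P₁ → 10P₁ - 3P₂ = 231.
Market 2: 14P₂ - P₁ = 78.
Eliminating P₂: 14×(1) + 3×(2) gives 137P₁ = 3468, so P₁ = 3468/137.
Back-substitute into (2): P₂ = (78 + 1×3468/137) / 14 = 1011/137.

P₁ = 3468/137, P₂ = 1011/137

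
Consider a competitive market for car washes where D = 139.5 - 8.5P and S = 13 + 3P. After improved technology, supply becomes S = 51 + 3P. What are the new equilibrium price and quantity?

P' = 177/23, Q' = 1704/23

Original equilibrium: P* = 11, Q* = 46.
New equilibrium: 139.5 - 8.5P = 51 + 3P, so 88.5 = 11.5P and P' = 177/23; Q' = 139.5 − 8.5(177/23) = 1704/23.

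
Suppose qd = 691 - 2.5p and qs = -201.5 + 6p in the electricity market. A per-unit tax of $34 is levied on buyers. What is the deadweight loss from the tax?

Pre-tax equilibrium: p* = 105, q* = 428.5.
Tax on buyers shifts demand to qd = 691 − 2.5(p + 34) = 606 - 2.5p.
606 - 2.5p = -201.5 + 6p gives seller price ps = 95; buyers pay pb = 95 + 34 = 129.
New quantity: q = 691 − 2.5(129) = 368.5.
DWL = ½ × 34 × (428.5 − 368.5) = 1020.

Deadweight loss = 1020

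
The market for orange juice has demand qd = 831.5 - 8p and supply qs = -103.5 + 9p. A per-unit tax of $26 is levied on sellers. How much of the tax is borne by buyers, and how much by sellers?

Pre-tax equilibrium: p* = 55, q* = 391.5.
Tax on sellers shifts supply to qs = -103.5 + 9(p − 26) = -337.5 + 9p.
831.5 - 8p = -337.5 + 9p gives buyer price pb = 1169/17; sellers receive ps = 1169/17 − 26 = 727/17.
New quantity: q = 831.5 − 8(1169/17) = 9567/34.
Buyer burden = 1169/17 − 55 = 234/17; seller burden = 55 − 727/17 = 208/17.

Buyers bear 234/17, sellers bear 208/17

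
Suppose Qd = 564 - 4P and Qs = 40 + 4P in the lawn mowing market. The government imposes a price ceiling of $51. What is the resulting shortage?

Equilibrium price would be P* = 65.5, so the ceiling at 51 binds.
At P = 51: Qd = 564 − 4(51) = 360, Qs = 40 + 4(51) = 244.
Shortage = 360 − 244 = 116.

Shortage = 116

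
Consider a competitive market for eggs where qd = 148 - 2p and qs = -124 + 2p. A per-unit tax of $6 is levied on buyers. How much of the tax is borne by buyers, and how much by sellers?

Buyers bear $3, sellers bear $3

Pre-tax equilibrium: p* = 68, q* = 12.
Tax on buyers shifts demand to qd = 148 − 2(p + 6) = 136 - 2p.
136 - 2p = -124 + 2p gives seller price ps = 65; buyers pay pb = 65 + 6 = 71.
New quantity: q = 148 − 2(71) = 6.
Buyer burden = 71 − 68 = 3; seller burden = 68 − 65 = 3.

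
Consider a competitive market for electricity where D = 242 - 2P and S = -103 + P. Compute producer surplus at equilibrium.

Producer surplus = 72

Equilibrium: 242 - 2P = -103 + P gives P* = 115, Q* = 12.
Supply starts at P = 103 (where S = 0).
PS = ½(115 − 103)(12) = 72.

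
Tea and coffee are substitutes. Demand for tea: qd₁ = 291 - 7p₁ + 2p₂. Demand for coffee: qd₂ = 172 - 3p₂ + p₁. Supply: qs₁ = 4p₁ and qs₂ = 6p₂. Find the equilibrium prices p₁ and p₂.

p₁ = 2963/97, p₂ = 2183/97

Market 1: 291 - 7p₁ + 2p₂ = 4p₁ → 11p₁ - 2p₂ = 291.
Market 2: 9p₂ - p₁ = 172.
Eliminating p₂: 9×(1) + 2×(2) gives 97p₁ = 2963, so p₁ = 2963/97.
Back-substitute into (2): p₂ = (172 + 1×2963/97) / 9 = 2183/97.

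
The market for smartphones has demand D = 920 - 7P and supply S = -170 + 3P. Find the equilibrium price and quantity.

Set D = S: 920 - 7P = -170 + 3P.
1090 = 10P, so P* = 109.
Q* = 920 − 7(109) = 157.

P* = 109, Q* = 157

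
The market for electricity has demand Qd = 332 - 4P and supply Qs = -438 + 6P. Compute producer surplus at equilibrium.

Equilibrium: 332 - 4P = -438 + 6P gives P* = 77, Q* = 24.
Supply starts at P = 73 (where Qs = 0).
PS = ½(77 − 73)(24) = 48.

Producer surplus = 48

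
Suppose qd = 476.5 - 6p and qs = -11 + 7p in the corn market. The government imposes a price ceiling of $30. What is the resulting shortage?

Shortage = 97.5

Equilibrium price would be p* = 37.5, so the ceiling at 30 binds.
At p = 30: qd = 476.5 − 6(30) = 296.5, qs = -11 + 7(30) = 199.
Shortage = 296.5 − 199 = 97.5.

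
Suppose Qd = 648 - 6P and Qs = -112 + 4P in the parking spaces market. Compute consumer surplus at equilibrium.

Equilibrium: 648 - 6P = -112 + 4P gives P* = 76, Q* = 192.
Demand choke price (Qd = 0): P = 108.
CS = ½(108 − 76)(192) = 3072.

Consumer surplus = 3072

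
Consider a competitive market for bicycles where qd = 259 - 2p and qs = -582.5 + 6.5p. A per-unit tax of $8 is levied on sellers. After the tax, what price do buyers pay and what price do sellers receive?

Buyers pay 1787/17, sellers receive 1651/17

Pre-tax equilibrium: p* = 99, q* = 61.
Tax on sellers shifts supply to qs = -582.5 + 6.5(p − 8) = -634.5 + 6.5p.
259 - 2p = -634.5 + 6.5p gives buyer price pb = 1787/17; sellers receive ps = 1787/17 − 8 = 1651/17.
New quantity: q = 259 − 2(1787/17) = 829/17.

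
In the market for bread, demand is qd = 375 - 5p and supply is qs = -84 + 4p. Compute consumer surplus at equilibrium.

Equilibrium: 375 - 5p = -84 + 4p gives p* = 51, q* = 120.
Demand choke price (qd = 0): p = 75.
CS = ½(75 − 51)(120) = 1440.

Consumer surplus = 1440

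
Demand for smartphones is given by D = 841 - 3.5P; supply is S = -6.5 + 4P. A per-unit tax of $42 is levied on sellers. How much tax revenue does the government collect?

Pre-tax equilibrium: P* = 113, Q* = 445.5.
Tax on sellers shifts supply to S = -6.5 + 4(P − 42) = -174.5 + 4P.
841 - 3.5P = -174.5 + 4P gives buyer price Pb = 135.4; sellers receive Ps = 135.4 − 42 = 93.4.
New quantity: Q = 841 − 3.5(135.4) = 367.1.
Revenue = 42 × 367.1 = 15418.2.

Tax revenue = 15418.2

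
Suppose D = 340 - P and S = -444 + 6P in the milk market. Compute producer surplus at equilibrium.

Equilibrium: 340 - P = -444 + 6P gives P* = 112, Q* = 228.
Supply starts at P = 74 (where S = 0).
PS = ½(112 − 74)(228) = 4332.

Producer surplus = 4332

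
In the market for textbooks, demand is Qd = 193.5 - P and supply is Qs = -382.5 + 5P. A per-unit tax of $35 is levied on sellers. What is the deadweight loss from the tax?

Pre-tax equilibrium: P* = 96, Q* = 97.5.
Tax on sellers shifts supply to Qs = -382.5 + 5(P − 35) = -557.5 + 5P.
193.5 - P = -557.5 + 5P gives buyer price Pb = 751/6; sellers receive Ps = 751/6 − 35 = 541/6.
New quantity: Q = 193.5 − 1(751/6) = 205/3.
DWL = ½ × 35 × (97.5 − 205/3) = 6125/12.

Deadweight loss = 6125/12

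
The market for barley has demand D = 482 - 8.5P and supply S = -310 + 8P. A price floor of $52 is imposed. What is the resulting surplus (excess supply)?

Surplus = 66

Equilibrium price would be P* = 48, so the floor at 52 binds.
At P = 52: D = 40, S = 106.
Surplus = 106 − 40 = 66.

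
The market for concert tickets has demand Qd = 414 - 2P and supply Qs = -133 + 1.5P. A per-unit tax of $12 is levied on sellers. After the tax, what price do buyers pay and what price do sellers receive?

Buyers pay 1130/7, sellers receive 1046/7

Pre-tax equilibrium: P* = 1094/7, Q* = 710/7.
Tax on sellers shifts supply to Qs = -133 + 1.5(P − 12) = -151 + 1.5P.
414 - 2P = -151 + 1.5P gives buyer price Pb = 1130/7; sellers receive Ps = 1130/7 − 12 = 1046/7.
New quantity: Q = 414 − 2(1130/7) = 638/7.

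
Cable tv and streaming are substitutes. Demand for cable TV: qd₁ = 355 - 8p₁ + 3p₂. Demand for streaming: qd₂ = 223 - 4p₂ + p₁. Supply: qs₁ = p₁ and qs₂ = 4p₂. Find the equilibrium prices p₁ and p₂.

p₁ = 3509/69, p₂ = 2362/69

Market 1: 355 - 8p₁ + 3p₂ = p₁ → 9p₁ - 3p₂ = 355.
Market 2: 8p₂ - p₁ = 223.
Eliminating p₂: 8×(1) + 3×(2) gives 69p₁ = 3509, so p₁ = 3509/69.
Back-substitute into (2): p₂ = (223 + 1×3509/69) / 8 = 2362/69.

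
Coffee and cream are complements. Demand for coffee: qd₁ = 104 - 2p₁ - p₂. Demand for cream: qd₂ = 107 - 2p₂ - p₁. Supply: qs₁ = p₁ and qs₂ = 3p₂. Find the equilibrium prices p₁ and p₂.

p₁ = 29.5, p₂ = 15.5

Market 1: 104 - 2p₁ - p₂ = p₁ → 3p₁ + p₂ = 104.
Market 2: 5p₂ + p₁ = 107.
Eliminating p₂: 5×(1) − 1×(2) gives 14p₁ = 413, so p₁ = 29.5.
Back-substitute into (2): p₂ = (107 − 1×29.5) / 5 = 15.5.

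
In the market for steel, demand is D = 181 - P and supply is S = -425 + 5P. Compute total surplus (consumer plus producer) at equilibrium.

Total surplus = 3840

Equilibrium: 181 - P = -425 + 5P gives P* = 101, Q* = 80.
Demand choke price: P = 181; supply starts at P = 85.
CS = ½(181 − 101)(80) = 3200; PS = ½(101 − 85)(80) = 640.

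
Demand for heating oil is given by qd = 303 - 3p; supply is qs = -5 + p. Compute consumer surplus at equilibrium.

Equilibrium: 303 - 3p = -5 + p gives p* = 77, q* = 72.
Demand choke price (qd = 0): p = 101.
CS = ½(101 − 77)(72) = 864.

Consumer surplus = 864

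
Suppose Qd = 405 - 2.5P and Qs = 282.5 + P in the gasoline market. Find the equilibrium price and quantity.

Set Qd = Qs: 405 - 2.5P = 282.5 + P.
122.5 = 3.5P, so P* = 35.
Q* = 405 − 2.5(35) = 317.5.

P* = 35, Q* = 317.5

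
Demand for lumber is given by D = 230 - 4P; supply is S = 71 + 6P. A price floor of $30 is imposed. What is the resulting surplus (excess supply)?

Surplus = 141

Equilibrium price would be P* = 15.9, so the floor at 30 binds.
At P = 30: D = 110, S = 251.
Surplus = 251 − 110 = 141.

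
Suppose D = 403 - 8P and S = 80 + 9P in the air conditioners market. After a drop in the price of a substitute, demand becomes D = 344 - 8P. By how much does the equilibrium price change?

Original equilibrium: P* = 19, Q* = 251.
New equilibrium: 344 - 8P = 80 + 9P, so 264 = 17P and P' = 264/17; Q' = 344 − 8(264/17) = 3736/17.
Change in price: 264/17 − 19 = -59/17.

ΔP = -59/17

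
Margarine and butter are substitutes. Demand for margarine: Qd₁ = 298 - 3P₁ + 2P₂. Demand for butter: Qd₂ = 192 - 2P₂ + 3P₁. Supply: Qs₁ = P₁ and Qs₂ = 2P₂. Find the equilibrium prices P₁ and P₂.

P₁ = 157.6, P₂ = 166.2

Market 1: 298 - 3P₁ + 2P₂ = P₁ → 4P₁ - 2P₂ = 298.
Market 2: 4P₂ - 3P₁ = 192.
Eliminating P₂: 4×(1) + 2×(2) gives 10P₁ = 1576, so P₁ = 157.6.
Back-substitute into (2): P₂ = (192 + 3×157.6) / 4 = 166.2.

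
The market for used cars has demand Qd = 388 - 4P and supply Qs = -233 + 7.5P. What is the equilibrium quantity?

Set Qd = Qs: 388 - 4P = -233 + 7.5P.
621 = 11.5P, so P* = 54.
Q* = 388 − 4(54) = 172.

Q* = 172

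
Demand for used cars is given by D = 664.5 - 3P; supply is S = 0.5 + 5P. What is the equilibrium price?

P* = 83

Set D = S: 664.5 - 3P = 0.5 + 5P.
664 = 8P, so P* = 83.
Q* = 664.5 − 3(83) = 415.5.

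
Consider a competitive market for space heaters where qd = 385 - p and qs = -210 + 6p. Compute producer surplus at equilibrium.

Equilibrium: 385 - p = -210 + 6p gives p* = 85, q* = 300.
Supply starts at p = 35 (where qs = 0).
PS = ½(85 − 35)(300) = 7500.

Producer surplus = 7500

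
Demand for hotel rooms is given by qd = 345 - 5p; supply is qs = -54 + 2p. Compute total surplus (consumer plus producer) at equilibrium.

Equilibrium: 345 - 5p = -54 + 2p gives p* = 57, q* = 60.
Demand choke price: p = 69; supply starts at p = 27.
CS = ½(69 − 57)(60) = 360; PS = ½(57 − 27)(60) = 900.

Total surplus = 1260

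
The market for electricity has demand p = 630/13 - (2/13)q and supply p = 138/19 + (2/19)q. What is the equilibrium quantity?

Set the two price expressions equal: 630/13 - (2/13)q = 138/19 + (2/19)q.
10176/247 = (64/247)q, so q* = 159.
p* = 630/13 − (2/13)(159) = 24.

q* = 159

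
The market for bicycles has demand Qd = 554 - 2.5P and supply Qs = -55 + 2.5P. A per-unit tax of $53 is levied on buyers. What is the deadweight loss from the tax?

Pre-tax equilibrium: P* = 121.8, Q* = 249.5.
Tax on buyers shifts demand to Qd = 554 − 2.5(P + 53) = 421.5 - 2.5P.
421.5 - 2.5P = -55 + 2.5P gives seller price Ps = 95.3; buyers pay Pb = 95.3 + 53 = 148.3.
New quantity: Q = 554 − 2.5(148.3) = 183.25.
DWL = ½ × 53 × (249.5 − 183.25) = 1755.625.

Deadweight loss = 1755.625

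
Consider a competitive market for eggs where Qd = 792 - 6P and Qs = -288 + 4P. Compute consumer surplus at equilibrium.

Equilibrium: 792 - 6P = -288 + 4P gives P* = 108, Q* = 144.
Demand choke price (Qd = 0): P = 132.
CS = ½(132 − 108)(144) = 1728.

Consumer surplus = 1728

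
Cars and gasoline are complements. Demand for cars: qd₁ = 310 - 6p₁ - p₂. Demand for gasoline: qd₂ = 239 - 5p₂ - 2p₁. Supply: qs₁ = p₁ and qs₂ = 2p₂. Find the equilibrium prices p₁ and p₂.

Market 1: 310 - 6p₁ - p₂ = p₁ → 7p₁ + p₂ = 310.
Market 2: 7p₂ + 2p₁ = 239.
Eliminating p₂: 7×(1) − 1×(2) gives 47p₁ = 1931, so p₁ = 1931/47.
Back-substitute into (2): p₂ = (239 − 2×1931/47) / 7 = 1053/47.

p₁ = 1931/47, p₂ = 1053/47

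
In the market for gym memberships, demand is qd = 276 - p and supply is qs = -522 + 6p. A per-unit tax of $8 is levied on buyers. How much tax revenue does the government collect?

Pre-tax equilibrium: p* = 114, q* = 162.
Tax on buyers shifts demand to qd = 276 − 1(p + 8) = 268 - p.
268 - p = -522 + 6p gives seller price ps = 790/7; buyers pay pb = 790/7 + 8 = 846/7.
New quantity: q = 276 − 1(846/7) = 1086/7.
Revenue = 8 × 1086/7 = 8688/7.

Tax revenue = 8688/7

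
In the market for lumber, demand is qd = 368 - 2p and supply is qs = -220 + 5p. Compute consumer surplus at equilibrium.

Equilibrium: 368 - 2p = -220 + 5p gives p* = 84, q* = 200.
Demand choke price (qd = 0): p = 184.
CS = ½(184 − 84)(200) = 10000.

Consumer surplus = 10000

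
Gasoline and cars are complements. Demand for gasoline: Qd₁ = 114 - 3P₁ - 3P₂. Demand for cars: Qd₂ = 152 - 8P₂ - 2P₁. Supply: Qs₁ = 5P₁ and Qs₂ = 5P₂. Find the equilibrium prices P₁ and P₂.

Market 1: 114 - 3P₁ - 3P₂ = 5P₁ → 8P₁ + 3P₂ = 114.
Market 2: 13P₂ + 2P₁ = 152.
Eliminating P₂: 13×(1) − 3×(2) gives 98P₁ = 1026, so P₁ = 513/49.
Back-substitute into (2): P₂ = (152 − 2×513/49) / 13 = 494/49.

P₁ = 513/49, P₂ = 494/49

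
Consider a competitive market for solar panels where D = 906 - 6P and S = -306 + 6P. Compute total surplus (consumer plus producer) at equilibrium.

Equilibrium: 906 - 6P = -306 + 6P gives P* = 101, Q* = 300.
Demand choke price: P = 151; supply starts at P = 51.
CS = ½(151 − 101)(300) = 7500; PS = ½(101 − 51)(300) = 7500.

Total surplus = 15000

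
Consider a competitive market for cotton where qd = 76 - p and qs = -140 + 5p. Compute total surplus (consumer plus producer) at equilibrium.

Total surplus = 960

Equilibrium: 76 - p = -140 + 5p gives p* = 36, q* = 40.
Demand choke price: p = 76; supply starts at p = 28.
CS = ½(76 − 36)(40) = 800; PS = ½(36 − 28)(40) = 160.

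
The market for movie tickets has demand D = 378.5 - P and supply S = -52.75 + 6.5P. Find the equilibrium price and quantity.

P* = 57.5, Q* = 321

Set D = S: 378.5 - P = -52.75 + 6.5P.
431.25 = 7.5P, so P* = 57.5.
Q* = 378.5 − 1(57.5) = 321.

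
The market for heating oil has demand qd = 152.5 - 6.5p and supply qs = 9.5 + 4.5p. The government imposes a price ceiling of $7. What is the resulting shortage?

Shortage = 66

Equilibrium price would be p* = 13, so the ceiling at 7 binds.
At p = 7: qd = 152.5 − 6.5(7) = 107, qs = 9.5 + 4.5(7) = 41.
Shortage = 107 − 41 = 66.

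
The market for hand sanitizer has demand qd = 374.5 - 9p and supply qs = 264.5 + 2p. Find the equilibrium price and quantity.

p* = 10, q* = 284.5

Set qd = qs: 374.5 - 9p = 264.5 + 2p.
110 = 11p, so p* = 10.
q* = 374.5 − 9(10) = 284.5.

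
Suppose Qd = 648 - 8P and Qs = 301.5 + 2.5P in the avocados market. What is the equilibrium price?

P* = 33

Set Qd = Qs: 648 - 8P = 301.5 + 2.5P.
346.5 = 10.5P, so P* = 33.
Q* = 648 − 8(33) = 384.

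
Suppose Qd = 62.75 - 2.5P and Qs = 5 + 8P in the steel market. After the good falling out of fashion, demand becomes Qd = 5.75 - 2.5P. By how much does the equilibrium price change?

Original equilibrium: P* = 5.5, Q* = 49.
New equilibrium: 5.75 - 2.5P = 5 + 8P, so 0.75 = 10.5P and P' = 1/14; Q' = 5.75 − 2.5(1/14) = 39/7.
Change in price: 1/14 − 5.5 = -38/7.

ΔP = -38/7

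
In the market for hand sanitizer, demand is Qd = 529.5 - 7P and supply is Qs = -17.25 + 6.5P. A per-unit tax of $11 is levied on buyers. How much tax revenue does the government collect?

Tax revenue = 62051/27

Pre-tax equilibrium: P* = 40.5, Q* = 246.
Tax on buyers shifts demand to Qd = 529.5 − 7(P + 11) = 452.5 - 7P.
452.5 - 7P = -17.25 + 6.5P gives seller price Ps = 1879/54; buyers pay Pb = 1879/54 + 11 = 2473/54.
New quantity: Q = 529.5 − 7(2473/54) = 5641/27.
Revenue = 11 × 5641/27 = 62051/27.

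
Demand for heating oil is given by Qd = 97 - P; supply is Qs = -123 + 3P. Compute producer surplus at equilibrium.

Producer surplus = 294

Equilibrium: 97 - P = -123 + 3P gives P* = 55, Q* = 42.
Supply starts at P = 41 (where Qs = 0).
PS = ½(55 − 41)(42) = 294.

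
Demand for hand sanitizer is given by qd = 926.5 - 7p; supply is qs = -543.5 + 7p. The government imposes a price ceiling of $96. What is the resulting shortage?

Equilibrium price would be p* = 105, so the ceiling at 96 binds.
At p = 96: qd = 926.5 − 7(96) = 254.5, qs = -543.5 + 7(96) = 128.5.
Shortage = 254.5 − 128.5 = 126.

Shortage = 126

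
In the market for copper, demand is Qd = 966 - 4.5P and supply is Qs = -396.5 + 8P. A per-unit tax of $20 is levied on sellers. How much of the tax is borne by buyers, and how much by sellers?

Buyers bear $12.8, sellers bear $7.2

Pre-tax equilibrium: P* = 109, Q* = 475.5.
Tax on sellers shifts supply to Qs = -396.5 + 8(P − 20) = -556.5 + 8P.
966 - 4.5P = -556.5 + 8P gives buyer price Pb = 121.8; sellers receive Ps = 121.8 − 20 = 101.8.
New quantity: Q = 966 − 4.5(121.8) = 417.9.
Buyer burden = 121.8 − 109 = 12.8; seller burden = 109 − 101.8 = 7.2.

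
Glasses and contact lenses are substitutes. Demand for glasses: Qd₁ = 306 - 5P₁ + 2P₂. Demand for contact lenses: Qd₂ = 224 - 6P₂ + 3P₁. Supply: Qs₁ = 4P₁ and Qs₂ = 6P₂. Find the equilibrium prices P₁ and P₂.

Market 1: 306 - 5P₁ + 2P₂ = 4P₁ → 9P₁ - 2P₂ = 306.
Market 2: 12P₂ - 3P₁ = 224.
Eliminating P₂: 12×(1) + 2×(2) gives 102P₁ = 4120, so P₁ = 2060/51.
Back-substitute into (2): P₂ = (224 + 3×2060/51) / 12 = 489/17.

P₁ = 2060/51, P₂ = 489/17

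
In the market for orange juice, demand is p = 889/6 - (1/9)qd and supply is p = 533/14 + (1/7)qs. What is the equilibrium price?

Set the two price expressions equal: 889/6 - (1/9)q = 533/14 + (1/7)q.
2312/21 = (16/63)q, so q* = 433.5.
p* = 889/6 − (1/9)(433.5) = 100.

p* = 100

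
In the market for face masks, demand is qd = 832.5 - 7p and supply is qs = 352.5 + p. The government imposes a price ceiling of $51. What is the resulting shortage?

Equilibrium price would be p* = 60, so the ceiling at 51 binds.
At p = 51: qd = 832.5 − 7(51) = 475.5, qs = 352.5 + 1(51) = 403.5.
Shortage = 475.5 − 403.5 = 72.

Shortage = 72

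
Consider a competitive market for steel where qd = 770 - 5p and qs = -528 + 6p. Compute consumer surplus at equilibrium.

Consumer surplus = 3240

Equilibrium: 770 - 5p = -528 + 6p gives p* = 118, q* = 180.
Demand choke price (qd = 0): p = 154.
CS = ½(154 − 118)(180) = 3240.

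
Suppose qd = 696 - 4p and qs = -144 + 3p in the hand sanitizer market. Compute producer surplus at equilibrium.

Producer surplus = 7776

Equilibrium: 696 - 4p = -144 + 3p gives p* = 120, q* = 216.
Supply starts at p = 48 (where qs = 0).
PS = ½(120 − 48)(216) = 7776.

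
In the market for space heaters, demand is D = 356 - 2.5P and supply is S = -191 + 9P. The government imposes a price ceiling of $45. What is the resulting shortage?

Equilibrium price would be P* = 1094/23, so the ceiling at 45 binds.
At P = 45: D = 356 − 2.5(45) = 243.5, S = -191 + 9(45) = 214.
Shortage = 243.5 − 214 = 29.5.

Shortage = 29.5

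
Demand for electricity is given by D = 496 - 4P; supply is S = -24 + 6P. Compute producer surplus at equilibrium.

Producer surplus = 6912

Equilibrium: 496 - 4P = -24 + 6P gives P* = 52, Q* = 288.
Supply starts at P = 4 (where S = 0).
PS = ½(52 − 4)(288) = 6912.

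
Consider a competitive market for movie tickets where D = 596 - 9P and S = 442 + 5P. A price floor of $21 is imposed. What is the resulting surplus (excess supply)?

Equilibrium price would be P* = 11, so the floor at 21 binds.
At P = 21: D = 407, S = 547.
Surplus = 547 − 407 = 140.

Surplus = 140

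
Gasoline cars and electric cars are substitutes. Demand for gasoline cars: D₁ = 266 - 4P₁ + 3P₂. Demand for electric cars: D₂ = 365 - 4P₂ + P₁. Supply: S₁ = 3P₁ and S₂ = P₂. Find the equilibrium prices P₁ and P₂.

Market 1: 266 - 4P₁ + 3P₂ = 3P₁ → 7P₁ - 3P₂ = 266.
Market 2: 5P₂ - P₁ = 365.
Eliminating P₂: 5×(1) + 3×(2) gives 32P₁ = 2425, so P₁ = 75.78125.
Back-substitute into (2): P₂ = (365 + 1×75.78125) / 5 = 88.15625.

P₁ = 75.78125, P₂ = 88.15625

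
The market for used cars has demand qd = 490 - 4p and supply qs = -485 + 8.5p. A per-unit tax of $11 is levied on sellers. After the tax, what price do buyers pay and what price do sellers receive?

Pre-tax equilibrium: p* = 78, q* = 178.
Tax on sellers shifts supply to qs = -485 + 8.5(p − 11) = -578.5 + 8.5p.
490 - 4p = -578.5 + 8.5p gives buyer price pb = 85.48; sellers receive ps = 85.48 − 11 = 74.48.
New quantity: q = 490 − 4(85.48) = 148.08.

Buyers pay $85.48, sellers receive $74.48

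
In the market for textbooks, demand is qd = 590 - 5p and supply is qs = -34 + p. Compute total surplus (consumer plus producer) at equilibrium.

Total surplus = 2940

Equilibrium: 590 - 5p = -34 + p gives p* = 104, q* = 70.
Demand choke price: p = 118; supply starts at p = 34.
CS = ½(118 − 104)(70) = 490; PS = ½(104 − 34)(70) = 2450.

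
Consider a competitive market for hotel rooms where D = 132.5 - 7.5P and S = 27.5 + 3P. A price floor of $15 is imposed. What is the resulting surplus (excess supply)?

Surplus = 52.5

Equilibrium price would be P* = 10, so the floor at 15 binds.
At P = 15: D = 20, S = 72.5.
Surplus = 72.5 − 20 = 52.5.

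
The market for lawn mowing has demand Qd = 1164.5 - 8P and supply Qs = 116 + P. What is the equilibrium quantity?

Q* = 232.5

Set Qd = Qs: 1164.5 - 8P = 116 + P.
1048.5 = 9P, so P* = 116.5.
Q* = 1164.5 − 8(116.5) = 232.5.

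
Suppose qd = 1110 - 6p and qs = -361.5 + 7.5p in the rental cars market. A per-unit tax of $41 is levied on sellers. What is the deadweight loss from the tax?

Pre-tax equilibrium: p* = 109, q* = 456.
Tax on sellers shifts supply to qs = -361.5 + 7.5(p − 41) = -669 + 7.5p.
1110 - 6p = -669 + 7.5p gives buyer price pb = 1186/9; sellers receive ps = 1186/9 − 41 = 817/9.
New quantity: q = 1110 − 6(1186/9) = 958/3.
DWL = ½ × 41 × (456 − 958/3) = 8405/3.

Deadweight loss = 8405/3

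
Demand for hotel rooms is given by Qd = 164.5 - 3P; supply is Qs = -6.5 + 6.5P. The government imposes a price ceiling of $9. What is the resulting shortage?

Equilibrium price would be P* = 18, so the ceiling at 9 binds.
At P = 9: Qd = 164.5 − 3(9) = 137.5, Qs = -6.5 + 6.5(9) = 52.
Shortage = 137.5 − 52 = 85.5.

Shortage = 85.5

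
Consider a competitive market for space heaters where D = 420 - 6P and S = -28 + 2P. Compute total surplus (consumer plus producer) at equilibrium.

Total surplus = 2352

Equilibrium: 420 - 6P = -28 + 2P gives P* = 56, Q* = 84.
Demand choke price: P = 70; supply starts at P = 14.
CS = ½(70 − 56)(84) = 588; PS = ½(56 − 14)(84) = 1764.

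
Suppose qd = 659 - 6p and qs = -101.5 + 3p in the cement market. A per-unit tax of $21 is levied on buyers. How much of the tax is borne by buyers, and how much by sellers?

Pre-tax equilibrium: p* = 84.5, q* = 152.
Tax on buyers shifts demand to qd = 659 − 6(p + 21) = 533 - 6p.
533 - 6p = -101.5 + 3p gives seller price ps = 70.5; buyers pay pb = 70.5 + 21 = 91.5.
New quantity: q = 659 − 6(91.5) = 110.
Buyer burden = 91.5 − 84.5 = 7; seller burden = 84.5 − 70.5 = 14.

Buyers bear $7, sellers bear $14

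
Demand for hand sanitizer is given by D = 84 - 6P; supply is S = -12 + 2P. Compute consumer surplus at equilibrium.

Equilibrium: 84 - 6P = -12 + 2P gives P* = 12, Q* = 12.
Demand choke price (D = 0): P = 14.
CS = ½(14 − 12)(12) = 12.

Consumer surplus = 12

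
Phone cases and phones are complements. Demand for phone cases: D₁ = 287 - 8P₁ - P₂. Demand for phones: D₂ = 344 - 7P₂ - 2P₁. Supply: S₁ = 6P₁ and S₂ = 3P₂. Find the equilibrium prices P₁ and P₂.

Market 1: 287 - 8P₁ - P₂ = 6P₁ → 14P₁ + P₂ = 287.
Market 2: 10P₂ + 2P₁ = 344.
Eliminating P₂: 10×(1) − 1×(2) gives 138P₁ = 2526, so P₁ = 421/23.
Back-substitute into (2): P₂ = (344 − 2×421/23) / 10 = 707/23.

P₁ = 421/23, P₂ = 707/23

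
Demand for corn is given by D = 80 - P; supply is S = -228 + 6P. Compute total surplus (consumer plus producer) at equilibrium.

Total surplus = 756

Equilibrium: 80 - P = -228 + 6P gives P* = 44, Q* = 36.
Demand choke price: P = 80; supply starts at P = 38.
CS = ½(80 − 44)(36) = 648; PS = ½(44 − 38)(36) = 108.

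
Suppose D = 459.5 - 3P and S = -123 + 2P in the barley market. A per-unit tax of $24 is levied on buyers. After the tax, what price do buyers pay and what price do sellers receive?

Buyers pay $126.1, sellers receive $102.1

Pre-tax equilibrium: P* = 116.5, Q* = 110.
Tax on buyers shifts demand to D = 459.5 − 3(P + 24) = 387.5 - 3P.
387.5 - 3P = -123 + 2P gives seller price Ps = 102.1; buyers pay Pb = 102.1 + 24 = 126.1.
New quantity: Q = 459.5 − 3(126.1) = 81.2.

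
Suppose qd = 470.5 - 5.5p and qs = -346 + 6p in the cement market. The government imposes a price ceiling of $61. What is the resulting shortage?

Shortage = 115

Equilibrium price would be p* = 71, so the ceiling at 61 binds.
At p = 61: qd = 470.5 − 5.5(61) = 135, qs = -346 + 6(61) = 20.
Shortage = 135 − 20 = 115.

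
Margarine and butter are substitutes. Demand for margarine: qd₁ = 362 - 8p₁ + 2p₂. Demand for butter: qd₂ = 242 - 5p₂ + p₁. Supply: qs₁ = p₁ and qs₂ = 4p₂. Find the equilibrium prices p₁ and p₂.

Market 1: 362 - 8p₁ + 2p₂ = p₁ → 9p₁ - 2p₂ = 362.
Market 2: 9p₂ - p₁ = 242.
Eliminating p₂: 9×(1) + 2×(2) gives 79p₁ = 3742, so p₁ = 3742/79.
Back-substitute into (2): p₂ = (242 + 1×3742/79) / 9 = 2540/79.

p₁ = 3742/79, p₂ = 2540/79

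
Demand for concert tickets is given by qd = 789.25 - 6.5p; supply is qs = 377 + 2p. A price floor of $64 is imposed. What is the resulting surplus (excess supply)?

Surplus = 131.75

Equilibrium price would be p* = 48.5, so the floor at 64 binds.
At p = 64: qd = 373.25, qs = 505.
Surplus = 505 − 373.25 = 131.75.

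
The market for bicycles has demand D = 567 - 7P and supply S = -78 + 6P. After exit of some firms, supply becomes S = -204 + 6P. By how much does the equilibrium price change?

ΔP = 126/13

Original equilibrium: P* = 645/13, Q* = 2856/13.
New equilibrium: 567 - 7P = -204 + 6P, so 771 = 13P and P' = 771/13; Q' = 567 − 7(771/13) = 1974/13.
Change in price: 771/13 − 645/13 = 126/13.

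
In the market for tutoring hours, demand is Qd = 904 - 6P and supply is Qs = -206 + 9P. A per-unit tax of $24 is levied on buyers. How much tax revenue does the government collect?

Pre-tax equilibrium: P* = 74, Q* = 460.
Tax on buyers shifts demand to Qd = 904 − 6(P + 24) = 760 - 6P.
760 - 6P = -206 + 9P gives seller price Ps = 64.4; buyers pay Pb = 64.4 + 24 = 88.4.
New quantity: Q = 904 − 6(88.4) = 373.6.
Revenue = 24 × 373.6 = 8966.4.

Tax revenue = 8966.4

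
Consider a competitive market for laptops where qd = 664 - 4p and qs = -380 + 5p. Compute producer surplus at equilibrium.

Producer surplus = 4000

Equilibrium: 664 - 4p = -380 + 5p gives p* = 116, q* = 200.
Supply starts at p = 76 (where qs = 0).
PS = ½(116 − 76)(200) = 4000.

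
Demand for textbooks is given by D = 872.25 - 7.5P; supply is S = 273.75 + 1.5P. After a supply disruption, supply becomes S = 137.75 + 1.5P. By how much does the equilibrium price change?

ΔP = 136/9

Original equilibrium: P* = 66.5, Q* = 373.5.
New equilibrium: 872.25 - 7.5P = 137.75 + 1.5P, so 734.5 = 9P and P' = 1469/18; Q' = 872.25 − 7.5(1469/18) = 1561/6.
Change in price: 1469/18 − 66.5 = 136/9.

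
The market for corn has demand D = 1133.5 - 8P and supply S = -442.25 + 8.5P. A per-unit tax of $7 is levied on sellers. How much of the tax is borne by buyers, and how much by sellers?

Buyers bear 119/33, sellers bear 112/33

Pre-tax equilibrium: P* = 95.5, Q* = 369.5.
Tax on sellers shifts supply to S = -442.25 + 8.5(P − 7) = -501.75 + 8.5P.
1133.5 - 8P = -501.75 + 8.5P gives buyer price Pb = 6541/66; sellers receive Ps = 6541/66 − 7 = 6079/66.
New quantity: Q = 1133.5 − 8(6541/66) = 22483/66.
Buyer burden = 6541/66 − 95.5 = 119/33; seller burden = 95.5 − 6079/66 = 112/33.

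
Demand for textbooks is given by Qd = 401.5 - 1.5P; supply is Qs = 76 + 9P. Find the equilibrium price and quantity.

P* = 31, Q* = 355

Set Qd = Qs: 401.5 - 1.5P = 76 + 9P.
325.5 = 10.5P, so P* = 31.
Q* = 401.5 − 1.5(31) = 355.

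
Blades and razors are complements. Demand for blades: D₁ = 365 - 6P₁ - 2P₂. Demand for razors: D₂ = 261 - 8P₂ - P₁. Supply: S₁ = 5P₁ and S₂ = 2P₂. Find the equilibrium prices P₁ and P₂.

P₁ = 782/27, P₂ = 1253/54

Market 1: 365 - 6P₁ - 2P₂ = 5P₁ → 11P₁ + 2P₂ = 365.
Market 2: 10P₂ + P₁ = 261.
Eliminating P₂: 10×(1) − 2×(2) gives 108P₁ = 3128, so P₁ = 782/27.
Back-substitute into (2): P₂ = (261 − 1×782/27) / 10 = 1253/54.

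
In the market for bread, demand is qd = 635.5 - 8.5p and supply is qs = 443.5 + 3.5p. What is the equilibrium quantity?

q* = 499.5

Set qd = qs: 635.5 - 8.5p = 443.5 + 3.5p.
192 = 12p, so p* = 16.
q* = 635.5 − 8.5(16) = 499.5.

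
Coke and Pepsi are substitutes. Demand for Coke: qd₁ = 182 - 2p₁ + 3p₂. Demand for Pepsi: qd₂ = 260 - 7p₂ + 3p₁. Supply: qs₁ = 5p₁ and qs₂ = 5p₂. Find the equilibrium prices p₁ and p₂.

p₁ = 39.52, p₂ = 2366/75

Market 1: 182 - 2p₁ + 3p₂ = 5p₁ → 7p₁ - 3p₂ = 182.
Market 2: 12p₂ - 3p₁ = 260.
Eliminating p₂: 12×(1) + 3×(2) gives 75p₁ = 2964, so p₁ = 39.52.
Back-substitute into (2): p₂ = (260 + 3×39.52) / 12 = 2366/75.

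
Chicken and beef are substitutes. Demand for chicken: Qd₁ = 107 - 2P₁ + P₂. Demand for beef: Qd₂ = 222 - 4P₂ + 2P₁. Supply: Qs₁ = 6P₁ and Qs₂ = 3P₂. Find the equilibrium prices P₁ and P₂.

P₁ = 971/54, P₂ = 995/27

Market 1: 107 - 2P₁ + P₂ = 6P₁ → 8P₁ - P₂ = 107.
Market 2: 7P₂ - 2P₁ = 222.
Eliminating P₂: 7×(1) + 1×(2) gives 54P₁ = 971, so P₁ = 971/54.
Back-substitute into (2): P₂ = (222 + 2×971/54) / 7 = 995/27.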